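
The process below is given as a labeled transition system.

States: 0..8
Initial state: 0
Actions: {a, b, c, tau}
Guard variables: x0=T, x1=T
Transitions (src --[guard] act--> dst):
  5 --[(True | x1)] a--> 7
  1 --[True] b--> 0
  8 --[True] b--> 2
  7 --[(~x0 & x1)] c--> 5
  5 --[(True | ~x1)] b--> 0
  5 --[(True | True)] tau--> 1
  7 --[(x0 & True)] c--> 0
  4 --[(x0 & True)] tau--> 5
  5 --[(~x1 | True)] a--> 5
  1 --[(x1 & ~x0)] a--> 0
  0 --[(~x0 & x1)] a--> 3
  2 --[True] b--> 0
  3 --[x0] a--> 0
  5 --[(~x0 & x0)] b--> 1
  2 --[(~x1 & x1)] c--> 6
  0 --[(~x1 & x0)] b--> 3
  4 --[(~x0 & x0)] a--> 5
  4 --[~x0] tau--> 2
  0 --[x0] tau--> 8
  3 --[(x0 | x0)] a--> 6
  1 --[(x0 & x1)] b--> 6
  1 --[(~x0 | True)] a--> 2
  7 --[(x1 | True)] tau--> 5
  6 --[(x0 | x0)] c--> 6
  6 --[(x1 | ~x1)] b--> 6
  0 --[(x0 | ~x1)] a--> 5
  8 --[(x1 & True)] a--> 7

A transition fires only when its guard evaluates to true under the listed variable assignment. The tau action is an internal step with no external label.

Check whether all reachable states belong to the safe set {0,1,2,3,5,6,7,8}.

Inv-set: {0,1,2,3,5,6,7,8}
Reachable = {0,1,2,5,6,7,8}
  0: ✓
  1: ✓
  2: ✓
  5: ✓
  6: ✓
  7: ✓
  8: ✓

Answer: INVARIANT HOLDS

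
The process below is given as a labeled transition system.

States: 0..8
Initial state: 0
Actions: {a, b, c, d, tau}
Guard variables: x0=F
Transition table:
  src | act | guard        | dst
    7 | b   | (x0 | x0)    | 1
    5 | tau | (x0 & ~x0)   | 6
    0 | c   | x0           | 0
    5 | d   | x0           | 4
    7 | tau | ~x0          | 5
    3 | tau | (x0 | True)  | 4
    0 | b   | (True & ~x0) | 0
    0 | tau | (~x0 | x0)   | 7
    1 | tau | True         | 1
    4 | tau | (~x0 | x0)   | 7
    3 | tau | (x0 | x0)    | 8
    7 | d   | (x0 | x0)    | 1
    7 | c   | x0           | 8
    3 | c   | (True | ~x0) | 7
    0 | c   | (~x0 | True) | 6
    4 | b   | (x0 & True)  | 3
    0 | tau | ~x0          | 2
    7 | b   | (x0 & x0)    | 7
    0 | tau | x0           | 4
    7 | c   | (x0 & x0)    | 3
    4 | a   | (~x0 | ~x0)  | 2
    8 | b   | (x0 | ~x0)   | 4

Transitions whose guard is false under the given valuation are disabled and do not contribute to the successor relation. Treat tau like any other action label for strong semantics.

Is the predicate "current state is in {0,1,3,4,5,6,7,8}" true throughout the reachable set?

Answer: INVARIANT VIOLATED at state 2

Working:
Inv-set: {0,1,3,4,5,6,7,8}
Reach set: {0,2,5,6,7}
  0: safe
  2: ✗ unsafe
  5: safe
  6: safe
  7: safe
counterexample path to 2: tau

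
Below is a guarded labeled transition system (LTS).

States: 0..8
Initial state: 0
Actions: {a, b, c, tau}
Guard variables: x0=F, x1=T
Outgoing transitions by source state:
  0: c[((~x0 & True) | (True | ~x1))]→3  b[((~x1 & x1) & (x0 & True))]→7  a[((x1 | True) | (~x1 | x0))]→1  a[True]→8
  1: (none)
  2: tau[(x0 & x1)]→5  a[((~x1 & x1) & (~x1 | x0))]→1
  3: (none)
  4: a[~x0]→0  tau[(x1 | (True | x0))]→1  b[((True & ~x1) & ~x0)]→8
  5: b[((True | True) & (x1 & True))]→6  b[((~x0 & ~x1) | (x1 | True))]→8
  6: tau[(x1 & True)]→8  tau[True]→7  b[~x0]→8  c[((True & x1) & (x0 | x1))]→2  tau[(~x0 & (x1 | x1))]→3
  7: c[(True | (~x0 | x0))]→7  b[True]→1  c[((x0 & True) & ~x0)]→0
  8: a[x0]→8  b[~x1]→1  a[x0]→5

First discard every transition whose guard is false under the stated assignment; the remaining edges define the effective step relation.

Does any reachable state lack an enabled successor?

Reachable = {0,1,3,8}
  0: a→1  a→8  c→3  [deg 3]
  1: ∅  [no exit]
  3: ∅  [no exit]
  8: ∅  [no exit]
trace reaching 1: a

Answer: DEADLOCK at state 1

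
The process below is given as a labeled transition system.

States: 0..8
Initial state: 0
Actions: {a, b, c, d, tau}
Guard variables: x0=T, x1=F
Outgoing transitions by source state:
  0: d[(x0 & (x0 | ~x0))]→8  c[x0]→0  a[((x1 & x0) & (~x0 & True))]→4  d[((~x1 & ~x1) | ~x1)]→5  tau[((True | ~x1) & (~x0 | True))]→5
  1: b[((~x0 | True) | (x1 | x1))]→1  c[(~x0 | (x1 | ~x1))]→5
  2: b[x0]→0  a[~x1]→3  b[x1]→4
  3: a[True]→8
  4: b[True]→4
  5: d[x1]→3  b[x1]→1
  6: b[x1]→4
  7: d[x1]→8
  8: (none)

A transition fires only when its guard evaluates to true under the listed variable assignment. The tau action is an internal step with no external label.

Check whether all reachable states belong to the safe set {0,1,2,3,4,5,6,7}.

Answer: INVARIANT VIOLATED at state 8

Analysis:
Safe = {0,1,2,3,4,5,6,7}
Reachable = {0,5,8}
  0: ok
  5: ok
  8: VIOLATES
counterexample path to 8: d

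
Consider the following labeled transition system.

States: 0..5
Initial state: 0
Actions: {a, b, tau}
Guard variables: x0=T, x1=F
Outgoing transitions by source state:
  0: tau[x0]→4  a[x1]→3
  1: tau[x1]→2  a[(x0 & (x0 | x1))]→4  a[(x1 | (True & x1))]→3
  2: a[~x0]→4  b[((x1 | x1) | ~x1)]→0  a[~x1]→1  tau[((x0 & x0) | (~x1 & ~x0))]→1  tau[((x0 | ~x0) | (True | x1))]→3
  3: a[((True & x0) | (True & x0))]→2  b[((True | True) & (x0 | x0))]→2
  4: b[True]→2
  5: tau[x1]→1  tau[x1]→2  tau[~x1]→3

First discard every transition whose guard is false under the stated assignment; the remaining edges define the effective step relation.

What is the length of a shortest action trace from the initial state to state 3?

Answer: 3

Working:
BFS to 3:
  Layer 0: {0}
  Layer 1: {4}
  Layer 2: {2}
  Layer 3: {1,3}
first hit 3 at d=3 via tau·b·tau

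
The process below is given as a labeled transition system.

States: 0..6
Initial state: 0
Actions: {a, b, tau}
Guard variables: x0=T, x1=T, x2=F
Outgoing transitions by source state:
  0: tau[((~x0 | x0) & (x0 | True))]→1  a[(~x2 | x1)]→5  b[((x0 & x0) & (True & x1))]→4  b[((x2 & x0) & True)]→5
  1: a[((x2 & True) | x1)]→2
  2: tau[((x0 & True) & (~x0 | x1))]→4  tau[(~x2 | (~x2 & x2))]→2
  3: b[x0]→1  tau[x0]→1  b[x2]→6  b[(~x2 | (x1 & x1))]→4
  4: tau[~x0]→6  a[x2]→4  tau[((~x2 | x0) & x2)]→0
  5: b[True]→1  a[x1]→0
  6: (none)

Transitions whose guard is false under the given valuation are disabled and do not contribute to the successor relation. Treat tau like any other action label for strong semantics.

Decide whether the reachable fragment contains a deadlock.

R = {0,1,2,4,5}
  0: a→5  b→4  tau→1  [3 exit(s)]
  1: a→2  [1 exit(s)]
  2: tau→2  tau→4  [2 exit(s)]
  4: ∅  [no exit]
  5: a→0  b→1  [2 exit(s)]
Path to 4: b

Answer: DEADLOCK at state 4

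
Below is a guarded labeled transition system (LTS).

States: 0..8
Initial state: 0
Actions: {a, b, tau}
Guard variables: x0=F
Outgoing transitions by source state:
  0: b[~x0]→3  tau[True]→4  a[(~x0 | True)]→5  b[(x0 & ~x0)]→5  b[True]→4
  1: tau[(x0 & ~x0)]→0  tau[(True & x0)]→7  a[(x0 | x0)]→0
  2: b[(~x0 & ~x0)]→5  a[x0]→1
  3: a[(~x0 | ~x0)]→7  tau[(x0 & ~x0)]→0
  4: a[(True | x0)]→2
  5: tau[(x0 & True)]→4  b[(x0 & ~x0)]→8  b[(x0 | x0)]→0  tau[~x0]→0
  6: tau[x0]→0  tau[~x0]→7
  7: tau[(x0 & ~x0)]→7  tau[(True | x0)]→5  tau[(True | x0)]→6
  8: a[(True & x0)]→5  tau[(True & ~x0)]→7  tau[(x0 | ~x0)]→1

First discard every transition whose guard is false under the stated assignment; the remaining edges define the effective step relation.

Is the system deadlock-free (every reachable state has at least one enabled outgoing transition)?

Reach set: {0,2,3,4,5,6,7}
  0: a→5  b→3  b→4  tau→4  [4 out]
  2: b→5  [1 out]
  3: a→7  [1 out]
  4: a→2  [1 out]
  5: tau→0  [1 out]
  6: tau→7  [1 out]
  7: tau→5  tau→6  [2 out]

Answer: DEADLOCK-FREE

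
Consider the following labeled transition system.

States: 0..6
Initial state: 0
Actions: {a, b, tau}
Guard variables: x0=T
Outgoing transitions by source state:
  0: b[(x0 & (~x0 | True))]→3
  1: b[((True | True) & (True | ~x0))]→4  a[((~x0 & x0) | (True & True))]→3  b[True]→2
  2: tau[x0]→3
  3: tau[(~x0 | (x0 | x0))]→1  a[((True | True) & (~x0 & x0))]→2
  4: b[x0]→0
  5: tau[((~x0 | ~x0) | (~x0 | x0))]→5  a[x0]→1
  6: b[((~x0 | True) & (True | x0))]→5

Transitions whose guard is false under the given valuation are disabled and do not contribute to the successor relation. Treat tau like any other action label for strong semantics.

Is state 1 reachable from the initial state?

10 transition(s) survive guard evaluation.
depth 0: {0}
depth 1: {3}  cumulative {0,3}
depth 2: {1}  cumulative {0,1,3}
depth 3: {2,4}  cumulative {0,1,2,3,4}
Reach set: {0,1,2,3,4}
trace reaching 1: b·tau

Answer: REACHABLE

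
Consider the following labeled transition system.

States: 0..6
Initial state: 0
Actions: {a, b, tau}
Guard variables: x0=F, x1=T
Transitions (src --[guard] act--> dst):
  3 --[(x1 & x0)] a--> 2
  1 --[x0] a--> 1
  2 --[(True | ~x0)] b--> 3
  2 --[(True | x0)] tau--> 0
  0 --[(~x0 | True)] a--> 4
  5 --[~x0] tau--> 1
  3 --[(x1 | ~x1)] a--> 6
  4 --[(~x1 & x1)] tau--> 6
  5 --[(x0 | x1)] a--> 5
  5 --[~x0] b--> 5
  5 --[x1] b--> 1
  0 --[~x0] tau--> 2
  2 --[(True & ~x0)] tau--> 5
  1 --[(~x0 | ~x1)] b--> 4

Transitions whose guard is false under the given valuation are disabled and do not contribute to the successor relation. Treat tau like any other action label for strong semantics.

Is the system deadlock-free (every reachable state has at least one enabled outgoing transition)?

Answer: DEADLOCK at state 4

Analysis:
Reachable = {0,1,2,3,4,5,6}
  0: a→4  tau→2  [2 out]
  1: b→4  [1 out]
  2: b→3  tau→0  tau→5  [3 out]
  3: a→6  [1 out]
  4: ∅  [deadlock]
  5: a→5  b→1  b→5  tau→1  [4 out]
  6: ∅  [deadlock]
witness 4: a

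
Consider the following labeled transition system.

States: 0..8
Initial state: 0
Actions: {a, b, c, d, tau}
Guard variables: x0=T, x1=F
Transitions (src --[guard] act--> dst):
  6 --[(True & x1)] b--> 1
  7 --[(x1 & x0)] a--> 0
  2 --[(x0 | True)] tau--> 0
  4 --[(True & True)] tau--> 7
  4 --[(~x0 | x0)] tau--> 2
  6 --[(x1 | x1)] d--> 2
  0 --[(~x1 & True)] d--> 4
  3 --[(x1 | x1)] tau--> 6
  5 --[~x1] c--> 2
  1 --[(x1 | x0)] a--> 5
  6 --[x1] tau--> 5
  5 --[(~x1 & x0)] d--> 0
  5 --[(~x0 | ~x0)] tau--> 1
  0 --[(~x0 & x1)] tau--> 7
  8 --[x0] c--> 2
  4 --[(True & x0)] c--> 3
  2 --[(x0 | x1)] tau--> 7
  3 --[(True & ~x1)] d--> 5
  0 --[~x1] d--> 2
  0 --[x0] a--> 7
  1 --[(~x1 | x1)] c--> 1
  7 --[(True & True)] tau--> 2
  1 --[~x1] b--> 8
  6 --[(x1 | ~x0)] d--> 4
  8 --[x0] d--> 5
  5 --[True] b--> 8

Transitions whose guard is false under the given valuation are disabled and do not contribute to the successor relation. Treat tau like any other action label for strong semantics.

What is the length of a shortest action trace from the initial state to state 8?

Answer: 4

Trace:
Breadth-first toward 8:
  Layer 0: {0}
  Layer 1: {2,4,7}
  Layer 2: {3}
  Layer 3: {5}
  Layer 4: {8}
first hit 8 at d=4 via d·c·d·b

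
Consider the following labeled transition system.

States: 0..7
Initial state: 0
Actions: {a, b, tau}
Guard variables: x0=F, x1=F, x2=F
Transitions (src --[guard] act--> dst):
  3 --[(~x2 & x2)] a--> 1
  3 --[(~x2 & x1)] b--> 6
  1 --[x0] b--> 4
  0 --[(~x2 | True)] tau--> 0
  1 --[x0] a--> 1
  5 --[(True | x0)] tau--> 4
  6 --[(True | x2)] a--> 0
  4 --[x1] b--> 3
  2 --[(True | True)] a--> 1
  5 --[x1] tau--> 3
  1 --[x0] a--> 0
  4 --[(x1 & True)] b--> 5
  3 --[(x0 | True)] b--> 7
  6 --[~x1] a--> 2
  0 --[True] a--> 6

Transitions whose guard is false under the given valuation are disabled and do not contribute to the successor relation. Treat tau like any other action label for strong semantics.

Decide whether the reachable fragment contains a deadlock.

Answer: DEADLOCK at state 1

Working:
Reach set: {0,1,2,6}
  0: a→6  tau→0  [2 exit(s)]
  1: ∅  [no exit]
  2: a→1  [1 exit(s)]
  6: a→0  a→2  [2 exit(s)]
trace reaching 1: a·a·a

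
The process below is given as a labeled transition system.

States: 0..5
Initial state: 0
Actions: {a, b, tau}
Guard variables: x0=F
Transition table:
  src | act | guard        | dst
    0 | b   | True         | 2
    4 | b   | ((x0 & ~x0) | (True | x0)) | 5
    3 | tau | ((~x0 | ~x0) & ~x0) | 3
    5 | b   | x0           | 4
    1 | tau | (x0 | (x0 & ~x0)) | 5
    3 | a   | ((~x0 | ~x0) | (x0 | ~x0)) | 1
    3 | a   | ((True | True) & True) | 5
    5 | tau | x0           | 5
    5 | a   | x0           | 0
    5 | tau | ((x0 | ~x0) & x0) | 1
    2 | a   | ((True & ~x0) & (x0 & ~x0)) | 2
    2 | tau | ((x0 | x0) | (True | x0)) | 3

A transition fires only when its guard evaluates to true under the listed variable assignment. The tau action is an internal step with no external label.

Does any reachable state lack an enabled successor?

R = {0,1,2,3,5}
  0: b→2  [deg 1]
  1: ∅  [no exit]
  2: tau→3  [deg 1]
  3: a→1  a→5  tau→3  [deg 3]
  5: ∅  [no exit]
Path to 1: b·tau·a

Answer: DEADLOCK at state 1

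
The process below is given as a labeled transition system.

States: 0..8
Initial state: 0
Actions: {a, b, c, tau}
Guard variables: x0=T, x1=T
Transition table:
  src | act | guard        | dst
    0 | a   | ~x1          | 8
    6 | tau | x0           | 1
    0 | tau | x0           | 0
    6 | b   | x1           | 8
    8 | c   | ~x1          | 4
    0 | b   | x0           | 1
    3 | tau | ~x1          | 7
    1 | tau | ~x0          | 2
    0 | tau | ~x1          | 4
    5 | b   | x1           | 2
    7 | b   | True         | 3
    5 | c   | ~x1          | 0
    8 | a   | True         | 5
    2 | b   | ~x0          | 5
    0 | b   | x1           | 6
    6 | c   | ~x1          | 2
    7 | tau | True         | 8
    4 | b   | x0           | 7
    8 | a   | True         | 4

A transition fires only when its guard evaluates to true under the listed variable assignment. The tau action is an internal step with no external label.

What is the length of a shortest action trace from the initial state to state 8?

Answer: 2

Trace:
Layered search for 8:
  L0 = {0}
  L1 = {1,6}
  L2 = {8}
first hit 8 at d=2 via b·b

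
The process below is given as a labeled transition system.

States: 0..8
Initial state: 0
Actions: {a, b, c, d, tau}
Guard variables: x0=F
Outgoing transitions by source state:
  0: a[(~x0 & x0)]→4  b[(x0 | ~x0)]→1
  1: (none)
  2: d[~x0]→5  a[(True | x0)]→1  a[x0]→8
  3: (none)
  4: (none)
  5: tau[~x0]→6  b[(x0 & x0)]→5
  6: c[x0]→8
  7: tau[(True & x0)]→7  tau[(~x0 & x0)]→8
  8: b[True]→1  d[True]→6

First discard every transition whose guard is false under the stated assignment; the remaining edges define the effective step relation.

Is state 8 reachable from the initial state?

Answer: UNREACHABLE

Trace:
6 transition(s) survive guard evaluation.
depth 0: {0}
depth 1: {1}  total {0,1}
R = {0,1}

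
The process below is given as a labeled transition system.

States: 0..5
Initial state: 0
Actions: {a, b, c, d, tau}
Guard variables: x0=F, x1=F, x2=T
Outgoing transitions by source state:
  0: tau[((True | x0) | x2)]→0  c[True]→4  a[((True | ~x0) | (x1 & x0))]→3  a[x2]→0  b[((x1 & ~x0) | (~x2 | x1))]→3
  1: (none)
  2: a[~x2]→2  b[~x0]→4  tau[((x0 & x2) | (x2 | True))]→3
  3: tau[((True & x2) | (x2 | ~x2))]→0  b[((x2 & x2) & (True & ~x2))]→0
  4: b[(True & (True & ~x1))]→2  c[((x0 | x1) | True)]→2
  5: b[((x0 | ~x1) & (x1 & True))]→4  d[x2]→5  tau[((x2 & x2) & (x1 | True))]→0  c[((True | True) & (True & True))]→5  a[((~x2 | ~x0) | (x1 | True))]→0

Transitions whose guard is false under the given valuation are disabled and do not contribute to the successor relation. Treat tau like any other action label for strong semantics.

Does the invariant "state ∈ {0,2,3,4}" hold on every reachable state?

Safe = {0,2,3,4}
Reach set: {0,2,3,4}
  0: ✓
  2: ✓
  3: ✓
  4: ✓

Answer: INVARIANT HOLDS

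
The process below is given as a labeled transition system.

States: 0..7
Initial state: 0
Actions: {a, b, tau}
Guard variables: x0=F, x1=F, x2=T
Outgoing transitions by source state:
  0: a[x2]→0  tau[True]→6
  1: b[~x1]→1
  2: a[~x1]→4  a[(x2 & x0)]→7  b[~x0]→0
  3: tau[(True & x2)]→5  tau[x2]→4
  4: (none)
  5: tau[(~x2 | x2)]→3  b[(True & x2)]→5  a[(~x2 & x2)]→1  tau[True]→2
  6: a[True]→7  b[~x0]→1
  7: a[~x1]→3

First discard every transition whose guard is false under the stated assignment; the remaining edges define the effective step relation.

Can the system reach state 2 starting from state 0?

Guard filter leaves 13 enabled edge(s).
Layer 0: {0}
Layer 1: {6}  total {0,6}
Layer 2: {1,7}  total {0,1,6,7}
Layer 3: {3}  total {0,1,3,6,7}
Layer 4: {4,5}  total {0,1,3,4,5,6,7}
Layer 5: {2}  total {0,1,2,3,4,5,6,7}
Reachable = {0,1,2,3,4,5,6,7}
witness 2: tau·a·a·tau·tau

Answer: REACHABLE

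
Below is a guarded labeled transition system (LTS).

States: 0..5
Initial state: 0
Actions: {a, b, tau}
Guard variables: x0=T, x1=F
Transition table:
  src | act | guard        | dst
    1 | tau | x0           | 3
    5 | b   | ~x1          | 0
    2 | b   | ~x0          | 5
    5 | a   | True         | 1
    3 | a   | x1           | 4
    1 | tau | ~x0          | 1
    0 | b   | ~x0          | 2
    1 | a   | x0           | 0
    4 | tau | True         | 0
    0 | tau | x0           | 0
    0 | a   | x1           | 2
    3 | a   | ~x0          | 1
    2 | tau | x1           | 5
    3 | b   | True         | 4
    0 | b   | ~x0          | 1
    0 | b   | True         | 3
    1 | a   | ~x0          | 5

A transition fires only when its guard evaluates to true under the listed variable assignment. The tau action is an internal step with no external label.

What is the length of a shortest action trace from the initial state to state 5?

Answer: UNREACHABLE

Trace:
Layered search for 5:
  depth 0: {0}
  depth 1: {3}
  depth 2: {4}
5 never appears.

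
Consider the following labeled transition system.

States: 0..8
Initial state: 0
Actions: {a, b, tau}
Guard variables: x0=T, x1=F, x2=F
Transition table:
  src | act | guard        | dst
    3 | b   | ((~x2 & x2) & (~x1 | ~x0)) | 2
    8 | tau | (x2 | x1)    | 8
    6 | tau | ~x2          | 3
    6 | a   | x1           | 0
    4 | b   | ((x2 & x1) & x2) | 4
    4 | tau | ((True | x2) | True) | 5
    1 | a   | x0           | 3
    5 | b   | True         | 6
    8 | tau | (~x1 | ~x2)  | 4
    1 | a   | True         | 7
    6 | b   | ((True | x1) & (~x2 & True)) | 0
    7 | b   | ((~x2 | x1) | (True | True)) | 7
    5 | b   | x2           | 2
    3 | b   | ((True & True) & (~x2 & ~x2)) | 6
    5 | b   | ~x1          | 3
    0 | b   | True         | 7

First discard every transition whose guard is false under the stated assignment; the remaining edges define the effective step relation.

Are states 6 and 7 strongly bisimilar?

Compute ~ classes (split until stable):
  P[0] = {{0,1,2,3,4,5,6,7,8}}
  P[1] = {{0,3,5,7},{1},{2},{4,8},{6}}
  P[2] = {{0,7},{1},{2},{3},{4},{5},{6},{8}}
Fixed point at round 3; 8 class(es).
[6]={6}  [7]={0,7}

Answer: NOT BISIMILAR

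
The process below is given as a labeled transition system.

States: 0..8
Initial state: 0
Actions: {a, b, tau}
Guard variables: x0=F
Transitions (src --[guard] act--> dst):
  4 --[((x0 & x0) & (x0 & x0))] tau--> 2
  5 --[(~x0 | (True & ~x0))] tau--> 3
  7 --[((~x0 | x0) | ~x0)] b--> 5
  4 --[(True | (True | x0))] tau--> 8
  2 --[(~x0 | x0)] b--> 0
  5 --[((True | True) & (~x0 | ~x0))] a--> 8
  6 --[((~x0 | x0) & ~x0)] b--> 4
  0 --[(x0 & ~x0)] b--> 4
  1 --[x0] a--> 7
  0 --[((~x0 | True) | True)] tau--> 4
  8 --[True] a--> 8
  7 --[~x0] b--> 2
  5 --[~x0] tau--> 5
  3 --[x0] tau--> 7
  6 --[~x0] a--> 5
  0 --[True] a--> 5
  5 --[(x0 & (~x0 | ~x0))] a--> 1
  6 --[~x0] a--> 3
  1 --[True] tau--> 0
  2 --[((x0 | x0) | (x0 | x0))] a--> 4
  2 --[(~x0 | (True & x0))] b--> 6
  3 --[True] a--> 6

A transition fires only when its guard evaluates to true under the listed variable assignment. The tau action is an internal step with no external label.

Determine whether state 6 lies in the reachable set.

16 transition(s) survive guard evaluation.
Layer 0: {0}
Layer 1: {4,5}  total {0,4,5}
Layer 2: {3,8}  total {0,3,4,5,8}
Layer 3: {6}  total {0,3,4,5,6,8}
R = {0,3,4,5,6,8}
witness 6: a·tau·a

Answer: REACHABLE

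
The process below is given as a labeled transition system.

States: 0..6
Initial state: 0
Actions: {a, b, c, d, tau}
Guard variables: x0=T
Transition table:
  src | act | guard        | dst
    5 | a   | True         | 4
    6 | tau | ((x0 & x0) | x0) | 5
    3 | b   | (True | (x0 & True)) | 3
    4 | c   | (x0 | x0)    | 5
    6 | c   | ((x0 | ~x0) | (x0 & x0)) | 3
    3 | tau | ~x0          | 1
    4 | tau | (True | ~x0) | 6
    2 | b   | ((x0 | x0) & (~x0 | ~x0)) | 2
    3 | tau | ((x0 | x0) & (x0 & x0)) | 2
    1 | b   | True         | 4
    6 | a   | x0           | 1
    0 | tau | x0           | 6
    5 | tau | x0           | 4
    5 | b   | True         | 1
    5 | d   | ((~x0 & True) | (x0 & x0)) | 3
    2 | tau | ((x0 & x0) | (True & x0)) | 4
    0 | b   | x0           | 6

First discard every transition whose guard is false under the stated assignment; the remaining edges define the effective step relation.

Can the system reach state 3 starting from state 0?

Answer: REACHABLE

Working:
15 transition(s) survive guard evaluation.
depth 0: {0}
depth 1: {6}  now seen {0,6}
depth 2: {1,3,5}  now seen {0,1,3,5,6}
depth 3: {2,4}  now seen {0,1,2,3,4,5,6}
Reach set: {0,1,2,3,4,5,6}
trace reaching 3: tau·c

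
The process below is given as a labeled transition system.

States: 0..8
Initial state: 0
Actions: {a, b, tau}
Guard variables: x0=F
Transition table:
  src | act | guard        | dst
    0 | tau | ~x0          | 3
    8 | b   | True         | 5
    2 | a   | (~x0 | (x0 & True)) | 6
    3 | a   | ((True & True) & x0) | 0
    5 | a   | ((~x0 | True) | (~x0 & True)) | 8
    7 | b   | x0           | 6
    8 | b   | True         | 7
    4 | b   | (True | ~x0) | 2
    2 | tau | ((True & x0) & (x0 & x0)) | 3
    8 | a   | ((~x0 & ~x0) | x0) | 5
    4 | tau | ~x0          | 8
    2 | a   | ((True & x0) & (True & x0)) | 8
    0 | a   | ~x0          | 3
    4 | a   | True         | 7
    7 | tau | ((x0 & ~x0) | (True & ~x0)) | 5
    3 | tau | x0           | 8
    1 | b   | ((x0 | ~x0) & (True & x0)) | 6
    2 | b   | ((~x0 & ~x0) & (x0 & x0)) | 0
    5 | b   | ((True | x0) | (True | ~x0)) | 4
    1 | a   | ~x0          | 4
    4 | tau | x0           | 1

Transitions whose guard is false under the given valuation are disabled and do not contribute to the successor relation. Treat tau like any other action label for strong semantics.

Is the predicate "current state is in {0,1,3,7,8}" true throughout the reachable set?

Allowed set {0,1,3,7,8}
Reach set: {0,3}
  0: ok
  3: ok

Answer: INVARIANT HOLDS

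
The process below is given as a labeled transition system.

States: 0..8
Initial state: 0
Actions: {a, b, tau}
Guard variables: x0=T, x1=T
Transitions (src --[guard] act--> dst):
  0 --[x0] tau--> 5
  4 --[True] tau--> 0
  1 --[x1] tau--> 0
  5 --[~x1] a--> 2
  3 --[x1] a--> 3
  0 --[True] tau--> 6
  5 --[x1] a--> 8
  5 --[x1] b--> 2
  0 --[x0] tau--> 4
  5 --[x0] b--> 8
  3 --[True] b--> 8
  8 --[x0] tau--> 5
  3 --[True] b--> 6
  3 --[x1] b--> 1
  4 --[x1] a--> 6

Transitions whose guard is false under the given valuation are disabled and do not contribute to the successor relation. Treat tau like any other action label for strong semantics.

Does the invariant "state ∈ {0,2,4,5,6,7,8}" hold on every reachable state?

Answer: INVARIANT HOLDS

Working:
Safe = {0,2,4,5,6,7,8}
Reach set: {0,2,4,5,6,8}
  0: ok
  2: ok
  4: ok
  5: ok
  6: ok
  8: ok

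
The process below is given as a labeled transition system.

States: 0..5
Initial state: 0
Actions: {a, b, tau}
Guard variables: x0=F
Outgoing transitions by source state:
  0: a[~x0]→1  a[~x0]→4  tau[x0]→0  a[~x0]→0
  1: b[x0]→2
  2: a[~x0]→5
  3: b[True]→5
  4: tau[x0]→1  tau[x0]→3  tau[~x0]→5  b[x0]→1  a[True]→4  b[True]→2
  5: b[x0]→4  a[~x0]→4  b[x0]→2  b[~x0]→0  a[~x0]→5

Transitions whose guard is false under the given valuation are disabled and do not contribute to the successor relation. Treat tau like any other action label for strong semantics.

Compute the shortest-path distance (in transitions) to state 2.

Breadth-first toward 2:
  depth 0: {0}
  depth 1: {1,4}
  depth 2: {2,5}
2 enters at depth 2; path a·b

Answer: 2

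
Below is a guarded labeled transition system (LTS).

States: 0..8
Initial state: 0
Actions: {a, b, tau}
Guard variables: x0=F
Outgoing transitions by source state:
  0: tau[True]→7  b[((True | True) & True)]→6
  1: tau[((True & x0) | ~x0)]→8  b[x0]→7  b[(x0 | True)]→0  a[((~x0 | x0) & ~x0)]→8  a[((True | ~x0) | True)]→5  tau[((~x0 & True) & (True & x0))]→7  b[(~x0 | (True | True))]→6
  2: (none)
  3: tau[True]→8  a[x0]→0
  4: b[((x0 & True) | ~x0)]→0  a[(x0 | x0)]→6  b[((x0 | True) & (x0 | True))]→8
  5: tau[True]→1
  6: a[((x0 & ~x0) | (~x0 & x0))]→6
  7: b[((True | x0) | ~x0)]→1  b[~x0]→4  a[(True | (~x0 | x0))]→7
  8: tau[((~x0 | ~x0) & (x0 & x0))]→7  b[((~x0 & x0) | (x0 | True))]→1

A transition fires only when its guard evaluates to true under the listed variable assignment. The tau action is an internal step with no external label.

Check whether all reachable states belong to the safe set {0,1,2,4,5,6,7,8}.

Allowed set {0,1,2,4,5,6,7,8}
R = {0,1,4,5,6,7,8}
  0: safe
  1: safe
  4: safe
  5: safe
  6: safe
  7: safe
  8: safe

Answer: INVARIANT HOLDS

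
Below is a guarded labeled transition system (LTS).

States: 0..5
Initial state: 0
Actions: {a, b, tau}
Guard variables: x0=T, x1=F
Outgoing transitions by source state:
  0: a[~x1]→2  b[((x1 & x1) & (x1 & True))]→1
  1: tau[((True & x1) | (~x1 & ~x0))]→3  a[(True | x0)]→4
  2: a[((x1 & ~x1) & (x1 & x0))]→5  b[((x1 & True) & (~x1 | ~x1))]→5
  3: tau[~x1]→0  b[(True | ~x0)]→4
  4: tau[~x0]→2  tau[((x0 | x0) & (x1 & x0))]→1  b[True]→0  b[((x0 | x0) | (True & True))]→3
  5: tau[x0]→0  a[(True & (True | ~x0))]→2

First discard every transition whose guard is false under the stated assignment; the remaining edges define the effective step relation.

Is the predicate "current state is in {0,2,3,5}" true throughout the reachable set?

Allowed set {0,2,3,5}
Reach set: {0,2}
  0: ✓
  2: ✓

Answer: INVARIANT HOLDS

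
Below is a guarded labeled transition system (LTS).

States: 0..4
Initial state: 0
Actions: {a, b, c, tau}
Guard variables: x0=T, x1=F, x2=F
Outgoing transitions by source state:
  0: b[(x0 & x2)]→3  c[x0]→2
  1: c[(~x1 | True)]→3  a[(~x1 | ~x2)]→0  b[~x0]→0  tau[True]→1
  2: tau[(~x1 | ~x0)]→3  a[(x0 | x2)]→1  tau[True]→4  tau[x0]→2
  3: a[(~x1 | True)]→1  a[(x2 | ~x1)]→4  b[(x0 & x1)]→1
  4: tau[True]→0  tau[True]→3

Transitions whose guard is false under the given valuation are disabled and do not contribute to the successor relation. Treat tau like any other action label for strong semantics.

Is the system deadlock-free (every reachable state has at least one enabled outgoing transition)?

Answer: DEADLOCK-FREE

Analysis:
R = {0,1,2,3,4}
  0: c→2  [1 exit(s)]
  1: a→0  c→3  tau→1  [3 exit(s)]
  2: a→1  tau→2  tau→3  tau→4  [4 exit(s)]
  3: a→1  a→4  [2 exit(s)]
  4: tau→0  tau→3  [2 exit(s)]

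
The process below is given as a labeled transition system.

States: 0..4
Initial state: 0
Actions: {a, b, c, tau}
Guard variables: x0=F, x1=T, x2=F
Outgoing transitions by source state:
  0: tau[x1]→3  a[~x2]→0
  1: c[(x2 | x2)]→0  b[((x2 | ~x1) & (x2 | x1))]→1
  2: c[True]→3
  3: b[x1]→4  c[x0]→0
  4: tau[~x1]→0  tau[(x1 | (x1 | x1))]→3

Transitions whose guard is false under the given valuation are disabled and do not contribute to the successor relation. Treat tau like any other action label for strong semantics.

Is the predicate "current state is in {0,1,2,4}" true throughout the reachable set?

Allowed set {0,1,2,4}
R = {0,3,4}
  0: ok
  3: outside
  4: ok
counterexample path to 3: tau

Answer: INVARIANT VIOLATED at state 3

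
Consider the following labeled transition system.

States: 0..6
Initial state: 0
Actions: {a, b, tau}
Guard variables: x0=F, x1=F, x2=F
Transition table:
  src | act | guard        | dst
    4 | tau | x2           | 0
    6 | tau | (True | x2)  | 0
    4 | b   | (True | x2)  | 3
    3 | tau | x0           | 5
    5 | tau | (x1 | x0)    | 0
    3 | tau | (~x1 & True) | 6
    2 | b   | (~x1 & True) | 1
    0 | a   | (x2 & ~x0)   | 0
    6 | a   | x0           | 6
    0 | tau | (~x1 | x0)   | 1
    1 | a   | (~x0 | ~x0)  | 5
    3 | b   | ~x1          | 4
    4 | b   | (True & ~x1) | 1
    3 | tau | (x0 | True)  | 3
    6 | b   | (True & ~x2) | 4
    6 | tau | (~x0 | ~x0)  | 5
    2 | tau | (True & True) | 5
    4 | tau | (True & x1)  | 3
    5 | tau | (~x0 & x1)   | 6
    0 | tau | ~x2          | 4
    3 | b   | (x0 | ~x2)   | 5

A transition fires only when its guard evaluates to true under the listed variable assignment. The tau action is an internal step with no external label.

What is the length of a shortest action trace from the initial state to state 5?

Answer: 2

Trace:
Layered search for 5:
  depth 0: {0}
  depth 1: {1,4}
  depth 2: {3,5}
depth(5)=2, e.g. tau·a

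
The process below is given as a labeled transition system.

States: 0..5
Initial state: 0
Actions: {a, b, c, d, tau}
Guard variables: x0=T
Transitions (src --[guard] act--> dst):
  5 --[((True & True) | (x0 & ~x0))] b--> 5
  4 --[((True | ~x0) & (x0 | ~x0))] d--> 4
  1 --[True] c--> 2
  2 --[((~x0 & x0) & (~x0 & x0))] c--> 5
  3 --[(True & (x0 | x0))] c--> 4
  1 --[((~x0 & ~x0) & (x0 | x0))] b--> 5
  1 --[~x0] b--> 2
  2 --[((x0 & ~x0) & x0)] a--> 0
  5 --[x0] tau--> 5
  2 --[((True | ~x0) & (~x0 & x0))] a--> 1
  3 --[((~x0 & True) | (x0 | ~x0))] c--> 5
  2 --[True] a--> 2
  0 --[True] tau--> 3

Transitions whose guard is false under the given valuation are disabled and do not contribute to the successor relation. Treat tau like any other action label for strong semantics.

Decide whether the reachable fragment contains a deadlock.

Reach set: {0,3,4,5}
  0: tau→3  [deg 1]
  3: c→4  c→5  [deg 2]
  4: d→4  [deg 1]
  5: b→5  tau→5  [deg 2]

Answer: DEADLOCK-FREE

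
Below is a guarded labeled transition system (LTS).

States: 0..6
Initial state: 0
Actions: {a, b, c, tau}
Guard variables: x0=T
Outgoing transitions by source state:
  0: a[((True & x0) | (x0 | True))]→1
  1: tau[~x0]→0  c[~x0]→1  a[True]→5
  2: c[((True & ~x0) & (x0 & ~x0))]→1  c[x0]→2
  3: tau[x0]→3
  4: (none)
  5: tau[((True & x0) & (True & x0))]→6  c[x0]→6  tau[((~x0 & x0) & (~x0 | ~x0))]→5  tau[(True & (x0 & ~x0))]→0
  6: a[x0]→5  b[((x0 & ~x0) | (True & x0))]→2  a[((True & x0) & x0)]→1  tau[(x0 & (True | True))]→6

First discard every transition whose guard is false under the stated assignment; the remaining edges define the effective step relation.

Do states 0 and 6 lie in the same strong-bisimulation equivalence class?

Refine partition for ~:
  round 0: {{0,1,2,3,4,5,6}}
  round 1: {{0,1},{2},{3},{4},{5},{6}}
  round 2: {{0},{1},{2},{3},{4},{5},{6}}
Fixed point at round 3; 7 class(es).
[0]={0}  [6]={6}

Answer: NOT BISIMILAR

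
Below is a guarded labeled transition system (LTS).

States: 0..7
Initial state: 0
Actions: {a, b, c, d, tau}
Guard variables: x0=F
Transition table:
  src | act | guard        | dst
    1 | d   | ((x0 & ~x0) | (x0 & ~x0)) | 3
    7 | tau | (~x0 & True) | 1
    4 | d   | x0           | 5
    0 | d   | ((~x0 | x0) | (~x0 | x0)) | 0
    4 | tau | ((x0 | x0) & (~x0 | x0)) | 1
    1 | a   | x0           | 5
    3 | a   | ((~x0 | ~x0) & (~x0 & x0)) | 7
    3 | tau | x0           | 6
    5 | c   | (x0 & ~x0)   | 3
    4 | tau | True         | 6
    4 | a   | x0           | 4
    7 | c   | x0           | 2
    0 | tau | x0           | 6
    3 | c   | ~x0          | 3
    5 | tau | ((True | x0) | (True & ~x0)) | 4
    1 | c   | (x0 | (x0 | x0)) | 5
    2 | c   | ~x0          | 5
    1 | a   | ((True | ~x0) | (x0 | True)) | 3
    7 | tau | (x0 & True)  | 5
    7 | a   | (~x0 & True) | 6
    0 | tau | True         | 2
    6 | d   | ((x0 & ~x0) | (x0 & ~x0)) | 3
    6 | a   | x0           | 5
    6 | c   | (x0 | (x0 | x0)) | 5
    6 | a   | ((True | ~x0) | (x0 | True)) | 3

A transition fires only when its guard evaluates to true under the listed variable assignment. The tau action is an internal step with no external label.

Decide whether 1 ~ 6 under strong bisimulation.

Compute ~ classes (split until stable):
  P[0] = {{0,1,2,3,4,5,6,7}}
  P[1] = {{0},{1,6},{2,3},{4,5},{7}}
  P[2] = {{0},{1,6},{2},{3},{4},{5},{7}}
Fixed point at round 3; 7 class(es).
[1]={1,6}  [6]={1,6}

Answer: BISIMILAR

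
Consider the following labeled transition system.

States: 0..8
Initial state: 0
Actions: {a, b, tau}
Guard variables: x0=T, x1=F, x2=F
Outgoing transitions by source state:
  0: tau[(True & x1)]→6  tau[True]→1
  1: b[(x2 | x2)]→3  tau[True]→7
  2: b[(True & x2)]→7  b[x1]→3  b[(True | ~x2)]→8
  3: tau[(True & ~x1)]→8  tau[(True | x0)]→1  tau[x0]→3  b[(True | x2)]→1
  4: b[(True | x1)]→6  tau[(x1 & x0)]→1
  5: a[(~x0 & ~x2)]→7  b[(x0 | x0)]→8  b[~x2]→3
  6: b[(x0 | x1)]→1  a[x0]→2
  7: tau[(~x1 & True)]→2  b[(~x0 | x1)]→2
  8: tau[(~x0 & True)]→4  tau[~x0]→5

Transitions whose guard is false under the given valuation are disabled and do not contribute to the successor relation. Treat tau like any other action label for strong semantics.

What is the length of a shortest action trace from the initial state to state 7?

Layered search for 7:
  L0 = {0}
  L1 = {1}
  L2 = {7}
first hit 7 at d=2 via tau·tau

Answer: 2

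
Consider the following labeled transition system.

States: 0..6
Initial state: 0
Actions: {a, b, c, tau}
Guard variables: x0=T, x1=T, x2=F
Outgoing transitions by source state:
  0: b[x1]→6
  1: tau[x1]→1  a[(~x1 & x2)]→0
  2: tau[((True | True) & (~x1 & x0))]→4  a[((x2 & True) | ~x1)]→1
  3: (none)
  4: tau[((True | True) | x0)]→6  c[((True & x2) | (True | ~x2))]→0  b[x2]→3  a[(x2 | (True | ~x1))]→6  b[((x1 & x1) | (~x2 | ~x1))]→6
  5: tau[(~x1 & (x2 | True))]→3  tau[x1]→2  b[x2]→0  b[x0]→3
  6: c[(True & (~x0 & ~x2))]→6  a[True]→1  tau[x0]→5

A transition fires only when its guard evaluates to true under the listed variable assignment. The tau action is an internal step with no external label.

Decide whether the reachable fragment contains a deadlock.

R = {0,1,2,3,5,6}
  0: b→6  [1 exit(s)]
  1: tau→1  [1 exit(s)]
  2: ∅  [no exit]
  3: ∅  [no exit]
  5: b→3  tau→2  [2 exit(s)]
  6: a→1  tau→5  [2 exit(s)]
witness 2: b·tau·tau

Answer: DEADLOCK at state 2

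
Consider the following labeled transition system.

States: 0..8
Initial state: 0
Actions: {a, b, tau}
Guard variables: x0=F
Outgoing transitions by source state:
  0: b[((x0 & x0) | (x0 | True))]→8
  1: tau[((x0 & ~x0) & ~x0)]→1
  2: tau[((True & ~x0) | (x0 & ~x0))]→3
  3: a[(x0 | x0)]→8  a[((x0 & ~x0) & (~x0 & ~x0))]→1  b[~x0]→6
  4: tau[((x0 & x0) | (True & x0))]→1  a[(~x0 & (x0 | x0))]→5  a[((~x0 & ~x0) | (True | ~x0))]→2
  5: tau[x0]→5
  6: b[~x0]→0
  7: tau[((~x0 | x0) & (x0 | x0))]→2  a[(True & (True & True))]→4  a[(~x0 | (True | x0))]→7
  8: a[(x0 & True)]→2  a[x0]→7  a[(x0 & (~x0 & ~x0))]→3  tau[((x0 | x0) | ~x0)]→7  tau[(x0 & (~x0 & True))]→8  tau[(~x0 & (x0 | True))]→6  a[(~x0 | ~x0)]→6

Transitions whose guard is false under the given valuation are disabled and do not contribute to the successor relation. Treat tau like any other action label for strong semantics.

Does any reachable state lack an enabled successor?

R = {0,2,3,4,6,7,8}
  0: b→8  [deg 1]
  2: tau→3  [deg 1]
  3: b→6  [deg 1]
  4: a→2  [deg 1]
  6: b→0  [deg 1]
  7: a→4  a→7  [deg 2]
  8: a→6  tau→6  tau→7  [deg 3]

Answer: DEADLOCK-FREE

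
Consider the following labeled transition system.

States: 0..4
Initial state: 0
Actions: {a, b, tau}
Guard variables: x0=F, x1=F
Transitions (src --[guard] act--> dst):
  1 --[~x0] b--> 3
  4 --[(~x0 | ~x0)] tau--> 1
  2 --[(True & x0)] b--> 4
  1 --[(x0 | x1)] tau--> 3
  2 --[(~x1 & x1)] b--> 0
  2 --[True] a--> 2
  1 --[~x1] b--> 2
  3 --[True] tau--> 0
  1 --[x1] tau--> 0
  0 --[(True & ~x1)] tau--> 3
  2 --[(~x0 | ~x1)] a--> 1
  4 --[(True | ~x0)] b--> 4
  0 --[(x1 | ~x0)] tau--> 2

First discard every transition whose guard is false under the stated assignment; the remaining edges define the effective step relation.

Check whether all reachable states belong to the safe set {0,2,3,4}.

Inv-set: {0,2,3,4}
Reachable = {0,1,2,3}
  0: ✓
  1: outside
  2: ✓
  3: ✓
witness against invariant: tau·a → 1

Answer: INVARIANT VIOLATED at state 1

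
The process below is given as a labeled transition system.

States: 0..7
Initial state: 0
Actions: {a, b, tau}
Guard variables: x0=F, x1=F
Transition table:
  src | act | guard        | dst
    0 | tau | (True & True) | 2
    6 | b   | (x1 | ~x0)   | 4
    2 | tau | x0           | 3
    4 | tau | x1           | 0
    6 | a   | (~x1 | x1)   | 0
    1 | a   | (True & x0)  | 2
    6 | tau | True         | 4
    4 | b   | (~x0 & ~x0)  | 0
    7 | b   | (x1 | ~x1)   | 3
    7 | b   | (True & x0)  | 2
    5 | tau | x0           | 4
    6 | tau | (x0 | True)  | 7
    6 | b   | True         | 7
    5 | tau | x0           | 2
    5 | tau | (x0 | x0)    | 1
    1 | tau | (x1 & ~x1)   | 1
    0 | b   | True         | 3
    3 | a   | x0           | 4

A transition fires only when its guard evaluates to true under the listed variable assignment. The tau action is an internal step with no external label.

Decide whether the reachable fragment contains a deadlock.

Reach set: {0,2,3}
  0: b→3  tau→2  [2 out]
  2: ∅  [no exit]
  3: ∅  [no exit]
trace reaching 2: tau

Answer: DEADLOCK at state 2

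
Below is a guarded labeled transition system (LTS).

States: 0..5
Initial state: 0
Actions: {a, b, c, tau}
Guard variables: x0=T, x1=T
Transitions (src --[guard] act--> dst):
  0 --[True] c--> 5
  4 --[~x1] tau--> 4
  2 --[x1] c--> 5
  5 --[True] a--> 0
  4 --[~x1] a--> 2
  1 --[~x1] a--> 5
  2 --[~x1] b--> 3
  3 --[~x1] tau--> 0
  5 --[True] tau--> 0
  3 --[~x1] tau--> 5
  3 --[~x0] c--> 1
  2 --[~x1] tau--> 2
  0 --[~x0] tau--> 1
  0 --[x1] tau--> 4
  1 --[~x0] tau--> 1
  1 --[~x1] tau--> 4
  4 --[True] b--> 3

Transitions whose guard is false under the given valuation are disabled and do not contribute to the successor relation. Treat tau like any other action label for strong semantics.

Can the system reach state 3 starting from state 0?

Answer: REACHABLE

Working:
After dropping false guards: 6 live edges.
Layer 0: {0}
Layer 1: {4,5}  total {0,4,5}
Layer 2: {3}  total {0,3,4,5}
Reachable = {0,3,4,5}
witness 3: tau·b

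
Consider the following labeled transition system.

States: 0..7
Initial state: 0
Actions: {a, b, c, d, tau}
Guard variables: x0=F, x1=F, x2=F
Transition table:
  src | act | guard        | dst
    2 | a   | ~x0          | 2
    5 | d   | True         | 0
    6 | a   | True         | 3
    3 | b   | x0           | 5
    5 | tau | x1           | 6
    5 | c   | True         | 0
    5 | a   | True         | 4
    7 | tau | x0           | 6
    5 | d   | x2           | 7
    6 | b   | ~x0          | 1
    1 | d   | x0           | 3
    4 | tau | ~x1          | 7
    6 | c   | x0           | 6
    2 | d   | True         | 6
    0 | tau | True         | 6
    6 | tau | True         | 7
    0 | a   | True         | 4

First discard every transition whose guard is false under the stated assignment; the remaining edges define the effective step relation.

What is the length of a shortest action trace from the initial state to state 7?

BFS to 7:
  Layer 0: {0}
  Layer 1: {4,6}
  Layer 2: {1,3,7}
7 enters at depth 2; path a·tau

Answer: 2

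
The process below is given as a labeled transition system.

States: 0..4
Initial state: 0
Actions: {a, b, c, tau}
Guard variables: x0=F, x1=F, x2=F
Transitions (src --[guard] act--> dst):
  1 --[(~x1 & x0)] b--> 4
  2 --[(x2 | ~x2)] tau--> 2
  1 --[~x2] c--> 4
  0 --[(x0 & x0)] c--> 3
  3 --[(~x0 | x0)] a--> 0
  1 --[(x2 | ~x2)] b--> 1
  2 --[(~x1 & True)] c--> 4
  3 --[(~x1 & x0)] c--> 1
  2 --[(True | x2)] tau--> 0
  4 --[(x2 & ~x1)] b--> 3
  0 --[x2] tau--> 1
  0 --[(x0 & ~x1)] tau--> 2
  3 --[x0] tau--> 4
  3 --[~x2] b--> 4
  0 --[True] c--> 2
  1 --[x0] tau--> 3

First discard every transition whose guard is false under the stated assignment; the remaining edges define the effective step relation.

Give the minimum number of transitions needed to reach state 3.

Answer: UNREACHABLE

Trace:
BFS to 3:
  L0 = {0}
  L1 = {2}
  L2 = {4}
3 never appears.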